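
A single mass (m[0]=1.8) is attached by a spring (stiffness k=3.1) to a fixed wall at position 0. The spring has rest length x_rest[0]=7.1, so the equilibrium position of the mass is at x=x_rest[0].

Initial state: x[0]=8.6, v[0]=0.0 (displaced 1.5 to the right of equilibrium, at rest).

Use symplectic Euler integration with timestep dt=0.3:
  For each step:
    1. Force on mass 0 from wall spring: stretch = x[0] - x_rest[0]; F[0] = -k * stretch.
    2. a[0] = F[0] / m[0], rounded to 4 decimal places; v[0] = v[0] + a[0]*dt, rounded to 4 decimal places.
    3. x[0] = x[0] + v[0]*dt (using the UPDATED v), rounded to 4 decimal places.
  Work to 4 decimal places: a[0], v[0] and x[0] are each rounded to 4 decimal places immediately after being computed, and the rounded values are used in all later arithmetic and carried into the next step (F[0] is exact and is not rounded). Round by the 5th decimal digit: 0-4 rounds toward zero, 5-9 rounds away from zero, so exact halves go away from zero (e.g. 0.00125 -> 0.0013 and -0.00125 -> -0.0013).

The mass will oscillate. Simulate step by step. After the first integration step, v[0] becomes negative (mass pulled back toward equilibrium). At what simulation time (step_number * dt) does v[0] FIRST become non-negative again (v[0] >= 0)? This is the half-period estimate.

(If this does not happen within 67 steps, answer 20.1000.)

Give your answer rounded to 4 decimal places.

Answer: 2.4000

Derivation:
Step 0: x=[8.6000] v=[0.0000]
Step 1: x=[8.3675] v=[-0.7750]
Step 2: x=[7.9385] v=[-1.4299]
Step 3: x=[7.3796] v=[-1.8631]
Step 4: x=[6.7773] v=[-2.0076]
Step 5: x=[6.2250] v=[-1.8409]
Step 6: x=[5.8084] v=[-1.3888]
Step 7: x=[5.5920] v=[-0.7215]
Step 8: x=[5.6093] v=[0.0576]
First v>=0 after going negative at step 8, time=2.4000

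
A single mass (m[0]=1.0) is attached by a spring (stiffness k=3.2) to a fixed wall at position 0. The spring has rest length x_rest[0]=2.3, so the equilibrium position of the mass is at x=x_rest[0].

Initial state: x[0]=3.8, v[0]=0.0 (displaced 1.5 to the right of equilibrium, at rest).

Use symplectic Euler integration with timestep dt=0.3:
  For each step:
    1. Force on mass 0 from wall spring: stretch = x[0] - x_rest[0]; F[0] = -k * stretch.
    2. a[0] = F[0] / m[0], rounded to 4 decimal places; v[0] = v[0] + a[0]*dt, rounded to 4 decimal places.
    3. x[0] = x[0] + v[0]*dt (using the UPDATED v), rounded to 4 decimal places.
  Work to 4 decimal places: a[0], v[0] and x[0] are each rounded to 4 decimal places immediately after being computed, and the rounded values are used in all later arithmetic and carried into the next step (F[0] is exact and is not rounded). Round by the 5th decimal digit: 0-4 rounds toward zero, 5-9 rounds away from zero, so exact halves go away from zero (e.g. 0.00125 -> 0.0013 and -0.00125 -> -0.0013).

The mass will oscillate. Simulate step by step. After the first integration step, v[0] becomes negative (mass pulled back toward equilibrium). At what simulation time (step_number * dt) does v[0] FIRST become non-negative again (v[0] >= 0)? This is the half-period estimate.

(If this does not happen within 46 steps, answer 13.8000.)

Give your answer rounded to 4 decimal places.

Answer: 1.8000

Derivation:
Step 0: x=[3.8000] v=[0.0000]
Step 1: x=[3.3680] v=[-1.4400]
Step 2: x=[2.6284] v=[-2.4653]
Step 3: x=[1.7942] v=[-2.7806]
Step 4: x=[1.1057] v=[-2.2950]
Step 5: x=[0.7612] v=[-1.1485]
Step 6: x=[0.8598] v=[0.3288]
First v>=0 after going negative at step 6, time=1.8000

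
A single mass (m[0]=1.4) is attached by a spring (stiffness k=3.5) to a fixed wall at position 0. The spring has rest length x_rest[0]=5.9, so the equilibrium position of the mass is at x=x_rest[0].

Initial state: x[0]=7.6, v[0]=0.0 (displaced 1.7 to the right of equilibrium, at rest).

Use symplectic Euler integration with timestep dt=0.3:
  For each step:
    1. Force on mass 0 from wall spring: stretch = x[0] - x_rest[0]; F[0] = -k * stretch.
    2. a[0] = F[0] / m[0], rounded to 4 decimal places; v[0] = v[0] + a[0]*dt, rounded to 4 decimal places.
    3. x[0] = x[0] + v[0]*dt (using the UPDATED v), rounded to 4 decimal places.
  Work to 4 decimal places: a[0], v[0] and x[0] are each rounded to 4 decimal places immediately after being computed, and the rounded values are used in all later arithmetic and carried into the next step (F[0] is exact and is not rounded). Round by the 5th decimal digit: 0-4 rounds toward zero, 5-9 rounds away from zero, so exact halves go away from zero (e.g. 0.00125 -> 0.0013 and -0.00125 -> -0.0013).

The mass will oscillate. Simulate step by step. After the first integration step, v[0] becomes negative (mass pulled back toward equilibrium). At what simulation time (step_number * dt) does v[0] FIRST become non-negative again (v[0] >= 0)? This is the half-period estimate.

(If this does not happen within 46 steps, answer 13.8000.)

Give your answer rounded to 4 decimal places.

Answer: 2.1000

Derivation:
Step 0: x=[7.6000] v=[0.0000]
Step 1: x=[7.2175] v=[-1.2750]
Step 2: x=[6.5386] v=[-2.2631]
Step 3: x=[5.7160] v=[-2.7421]
Step 4: x=[4.9348] v=[-2.6041]
Step 5: x=[4.3707] v=[-1.8802]
Step 6: x=[4.1507] v=[-0.7332]
Step 7: x=[4.3243] v=[0.5788]
First v>=0 after going negative at step 7, time=2.1000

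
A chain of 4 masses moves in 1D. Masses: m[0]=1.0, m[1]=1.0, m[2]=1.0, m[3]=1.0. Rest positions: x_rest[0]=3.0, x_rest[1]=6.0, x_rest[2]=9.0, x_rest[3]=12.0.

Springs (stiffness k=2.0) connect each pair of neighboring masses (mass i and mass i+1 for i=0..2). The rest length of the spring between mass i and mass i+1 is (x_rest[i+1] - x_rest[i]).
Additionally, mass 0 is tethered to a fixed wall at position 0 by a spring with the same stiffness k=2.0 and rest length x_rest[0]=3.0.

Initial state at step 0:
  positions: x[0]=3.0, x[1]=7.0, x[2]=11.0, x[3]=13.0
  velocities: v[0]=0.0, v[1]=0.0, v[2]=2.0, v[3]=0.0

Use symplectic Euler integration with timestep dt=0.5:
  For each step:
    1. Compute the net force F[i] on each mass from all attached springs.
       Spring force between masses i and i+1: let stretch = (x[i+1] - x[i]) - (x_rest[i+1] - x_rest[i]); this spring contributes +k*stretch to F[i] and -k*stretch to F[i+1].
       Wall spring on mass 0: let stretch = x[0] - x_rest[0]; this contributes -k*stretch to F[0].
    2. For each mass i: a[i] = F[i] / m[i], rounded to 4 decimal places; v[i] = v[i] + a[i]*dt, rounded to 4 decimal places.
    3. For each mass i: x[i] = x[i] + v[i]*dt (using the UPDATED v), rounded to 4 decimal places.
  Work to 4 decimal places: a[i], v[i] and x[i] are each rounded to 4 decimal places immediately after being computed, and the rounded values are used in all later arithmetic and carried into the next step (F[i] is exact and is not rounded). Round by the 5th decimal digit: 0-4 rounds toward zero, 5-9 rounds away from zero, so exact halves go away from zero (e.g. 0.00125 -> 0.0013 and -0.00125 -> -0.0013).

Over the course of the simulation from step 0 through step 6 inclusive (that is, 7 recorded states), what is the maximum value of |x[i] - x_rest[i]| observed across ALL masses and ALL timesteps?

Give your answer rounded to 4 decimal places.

Answer: 2.5000

Derivation:
Step 0: x=[3.0000 7.0000 11.0000 13.0000] v=[0.0000 0.0000 2.0000 0.0000]
Step 1: x=[3.5000 7.0000 11.0000 13.5000] v=[1.0000 0.0000 0.0000 1.0000]
Step 2: x=[4.0000 7.2500 10.2500 14.2500] v=[1.0000 0.5000 -1.5000 1.5000]
Step 3: x=[4.1250 7.3750 10.0000 14.5000] v=[0.2500 0.2500 -0.5000 0.5000]
Step 4: x=[3.8125 7.1875 10.6875 14.0000] v=[-0.6250 -0.3750 1.3750 -1.0000]
Step 5: x=[3.2813 7.0625 11.2813 13.3438] v=[-1.0625 -0.2500 1.1875 -1.3125]
Step 6: x=[3.0000 7.1563 10.7969 13.1563] v=[-0.5626 0.1876 -0.9688 -0.3750]
Max displacement = 2.5000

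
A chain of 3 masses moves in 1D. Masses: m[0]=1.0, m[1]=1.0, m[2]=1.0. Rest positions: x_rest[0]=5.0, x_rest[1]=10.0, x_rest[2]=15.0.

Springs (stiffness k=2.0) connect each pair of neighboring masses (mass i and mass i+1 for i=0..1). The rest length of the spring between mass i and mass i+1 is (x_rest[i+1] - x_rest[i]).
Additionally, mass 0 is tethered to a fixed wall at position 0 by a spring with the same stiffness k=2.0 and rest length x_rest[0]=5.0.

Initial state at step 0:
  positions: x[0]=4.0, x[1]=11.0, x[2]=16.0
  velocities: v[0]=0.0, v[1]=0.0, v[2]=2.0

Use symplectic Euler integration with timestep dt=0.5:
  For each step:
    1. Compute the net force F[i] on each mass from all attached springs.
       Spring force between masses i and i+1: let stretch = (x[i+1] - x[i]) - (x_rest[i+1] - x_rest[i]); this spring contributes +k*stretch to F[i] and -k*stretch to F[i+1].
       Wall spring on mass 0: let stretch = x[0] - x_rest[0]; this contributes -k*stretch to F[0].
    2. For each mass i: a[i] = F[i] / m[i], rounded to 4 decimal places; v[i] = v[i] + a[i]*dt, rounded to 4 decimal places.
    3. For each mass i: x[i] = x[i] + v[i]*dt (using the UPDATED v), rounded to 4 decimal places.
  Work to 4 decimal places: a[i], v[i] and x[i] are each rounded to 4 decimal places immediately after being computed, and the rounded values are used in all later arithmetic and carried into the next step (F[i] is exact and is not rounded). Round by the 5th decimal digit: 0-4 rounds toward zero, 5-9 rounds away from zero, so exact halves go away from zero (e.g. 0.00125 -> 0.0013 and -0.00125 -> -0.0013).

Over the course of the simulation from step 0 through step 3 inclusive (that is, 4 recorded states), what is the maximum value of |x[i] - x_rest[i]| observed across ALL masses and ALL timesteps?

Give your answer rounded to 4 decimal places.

Step 0: x=[4.0000 11.0000 16.0000] v=[0.0000 0.0000 2.0000]
Step 1: x=[5.5000 10.0000 17.0000] v=[3.0000 -2.0000 2.0000]
Step 2: x=[6.5000 10.2500 17.0000] v=[2.0000 0.5000 0.0000]
Step 3: x=[6.1250 12.0000 16.1250] v=[-0.7500 3.5000 -1.7500]
Max displacement = 2.0000

Answer: 2.0000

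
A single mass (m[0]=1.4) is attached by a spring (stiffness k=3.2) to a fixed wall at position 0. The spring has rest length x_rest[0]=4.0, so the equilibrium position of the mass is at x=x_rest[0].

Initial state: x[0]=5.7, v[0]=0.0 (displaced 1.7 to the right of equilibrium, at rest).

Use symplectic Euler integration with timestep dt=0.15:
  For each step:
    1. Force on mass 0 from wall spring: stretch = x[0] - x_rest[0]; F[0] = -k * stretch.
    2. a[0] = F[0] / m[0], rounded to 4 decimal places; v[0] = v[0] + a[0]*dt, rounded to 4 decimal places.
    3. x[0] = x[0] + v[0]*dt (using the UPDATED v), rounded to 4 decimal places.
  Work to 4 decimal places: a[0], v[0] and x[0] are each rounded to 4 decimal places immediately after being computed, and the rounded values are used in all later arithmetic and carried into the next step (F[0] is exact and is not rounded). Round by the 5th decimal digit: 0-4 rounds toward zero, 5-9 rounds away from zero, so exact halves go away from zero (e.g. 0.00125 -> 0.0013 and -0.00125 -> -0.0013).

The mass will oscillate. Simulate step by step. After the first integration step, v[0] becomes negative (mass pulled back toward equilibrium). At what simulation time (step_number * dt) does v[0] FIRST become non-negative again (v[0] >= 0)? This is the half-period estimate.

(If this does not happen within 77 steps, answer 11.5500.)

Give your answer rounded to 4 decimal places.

Step 0: x=[5.7000] v=[0.0000]
Step 1: x=[5.6126] v=[-0.5829]
Step 2: x=[5.4422] v=[-1.1358]
Step 3: x=[5.1977] v=[-1.6303]
Step 4: x=[4.8916] v=[-2.0409]
Step 5: x=[4.5396] v=[-2.3466]
Step 6: x=[4.1599] v=[-2.5316]
Step 7: x=[3.7719] v=[-2.5864]
Step 8: x=[3.3957] v=[-2.5082]
Step 9: x=[3.0506] v=[-2.3010]
Step 10: x=[2.7543] v=[-1.9755]
Step 11: x=[2.5220] v=[-1.5484]
Step 12: x=[2.3657] v=[-1.0417]
Step 13: x=[2.2935] v=[-0.4814]
Step 14: x=[2.3091] v=[0.1037]
First v>=0 after going negative at step 14, time=2.1000

Answer: 2.1000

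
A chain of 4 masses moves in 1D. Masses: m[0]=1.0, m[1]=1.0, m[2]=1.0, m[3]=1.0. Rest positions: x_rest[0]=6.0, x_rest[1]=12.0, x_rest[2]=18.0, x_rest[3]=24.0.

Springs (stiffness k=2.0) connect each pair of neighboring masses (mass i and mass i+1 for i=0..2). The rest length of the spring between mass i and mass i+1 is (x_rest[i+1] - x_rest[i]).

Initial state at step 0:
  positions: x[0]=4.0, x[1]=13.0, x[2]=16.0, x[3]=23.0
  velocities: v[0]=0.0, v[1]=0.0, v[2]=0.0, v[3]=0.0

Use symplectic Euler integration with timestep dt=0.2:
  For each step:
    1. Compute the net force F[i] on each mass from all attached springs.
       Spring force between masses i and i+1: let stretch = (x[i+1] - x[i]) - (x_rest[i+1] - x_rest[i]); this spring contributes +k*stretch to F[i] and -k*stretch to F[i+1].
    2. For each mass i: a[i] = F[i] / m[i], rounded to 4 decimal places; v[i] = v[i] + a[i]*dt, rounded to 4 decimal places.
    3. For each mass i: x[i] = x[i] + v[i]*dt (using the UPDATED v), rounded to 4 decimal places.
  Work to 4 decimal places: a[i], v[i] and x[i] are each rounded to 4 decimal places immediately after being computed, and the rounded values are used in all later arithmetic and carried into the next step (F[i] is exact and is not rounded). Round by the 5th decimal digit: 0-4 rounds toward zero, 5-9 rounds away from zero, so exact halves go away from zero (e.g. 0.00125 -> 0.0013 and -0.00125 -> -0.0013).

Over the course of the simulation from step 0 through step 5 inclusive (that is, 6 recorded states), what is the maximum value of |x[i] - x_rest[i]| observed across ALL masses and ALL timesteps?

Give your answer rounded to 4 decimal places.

Answer: 2.7591

Derivation:
Step 0: x=[4.0000 13.0000 16.0000 23.0000] v=[0.0000 0.0000 0.0000 0.0000]
Step 1: x=[4.2400 12.5200 16.3200 22.9200] v=[1.2000 -2.4000 1.6000 -0.4000]
Step 2: x=[4.6624 11.6816 16.8640 22.7920] v=[2.1120 -4.1920 2.7200 -0.6400]
Step 3: x=[5.1663 10.6963 17.4676 22.6698] v=[2.5197 -4.9267 3.0182 -0.6112]
Step 4: x=[5.6326 9.8103 17.9457 22.6114] v=[2.3317 -4.4302 2.3906 -0.2921]
Step 5: x=[5.9532 9.2409 18.1462 22.6597] v=[1.6028 -2.8471 1.0027 0.2416]
Max displacement = 2.7591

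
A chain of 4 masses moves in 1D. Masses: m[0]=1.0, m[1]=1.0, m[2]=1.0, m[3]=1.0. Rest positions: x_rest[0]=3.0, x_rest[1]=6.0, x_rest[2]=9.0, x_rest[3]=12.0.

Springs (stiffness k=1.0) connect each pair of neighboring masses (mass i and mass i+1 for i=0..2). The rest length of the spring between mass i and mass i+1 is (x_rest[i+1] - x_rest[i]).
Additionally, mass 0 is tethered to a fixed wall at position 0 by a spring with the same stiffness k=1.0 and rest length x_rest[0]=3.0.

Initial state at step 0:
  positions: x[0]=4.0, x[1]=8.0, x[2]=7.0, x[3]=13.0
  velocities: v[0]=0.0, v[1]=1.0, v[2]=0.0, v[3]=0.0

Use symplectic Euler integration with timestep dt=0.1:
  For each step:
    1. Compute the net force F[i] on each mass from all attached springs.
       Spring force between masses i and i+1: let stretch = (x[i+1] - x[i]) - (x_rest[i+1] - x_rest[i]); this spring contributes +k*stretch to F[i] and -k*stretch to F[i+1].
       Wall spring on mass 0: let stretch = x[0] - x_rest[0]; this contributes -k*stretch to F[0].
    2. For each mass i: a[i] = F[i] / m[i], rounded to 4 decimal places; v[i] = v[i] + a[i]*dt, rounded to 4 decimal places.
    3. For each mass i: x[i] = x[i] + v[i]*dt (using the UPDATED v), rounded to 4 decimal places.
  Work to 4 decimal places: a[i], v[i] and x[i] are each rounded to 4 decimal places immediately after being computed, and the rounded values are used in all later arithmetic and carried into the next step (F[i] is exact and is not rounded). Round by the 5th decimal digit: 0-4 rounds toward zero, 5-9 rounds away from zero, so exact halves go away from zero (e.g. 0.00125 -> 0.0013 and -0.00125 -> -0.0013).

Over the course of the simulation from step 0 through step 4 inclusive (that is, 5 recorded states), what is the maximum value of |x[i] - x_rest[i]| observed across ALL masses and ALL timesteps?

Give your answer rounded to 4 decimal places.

Answer: 2.0500

Derivation:
Step 0: x=[4.0000 8.0000 7.0000 13.0000] v=[0.0000 1.0000 0.0000 0.0000]
Step 1: x=[4.0000 8.0500 7.0700 12.9700] v=[0.0000 0.5000 0.7000 -0.3000]
Step 2: x=[4.0005 8.0497 7.2088 12.9110] v=[0.0050 -0.0030 1.3880 -0.5900]
Step 3: x=[4.0015 8.0005 7.4130 12.8250] v=[0.0099 -0.4920 2.0423 -0.8602]
Step 4: x=[4.0025 7.9054 7.6772 12.7149] v=[0.0097 -0.9507 2.6423 -1.1014]
Max displacement = 2.0500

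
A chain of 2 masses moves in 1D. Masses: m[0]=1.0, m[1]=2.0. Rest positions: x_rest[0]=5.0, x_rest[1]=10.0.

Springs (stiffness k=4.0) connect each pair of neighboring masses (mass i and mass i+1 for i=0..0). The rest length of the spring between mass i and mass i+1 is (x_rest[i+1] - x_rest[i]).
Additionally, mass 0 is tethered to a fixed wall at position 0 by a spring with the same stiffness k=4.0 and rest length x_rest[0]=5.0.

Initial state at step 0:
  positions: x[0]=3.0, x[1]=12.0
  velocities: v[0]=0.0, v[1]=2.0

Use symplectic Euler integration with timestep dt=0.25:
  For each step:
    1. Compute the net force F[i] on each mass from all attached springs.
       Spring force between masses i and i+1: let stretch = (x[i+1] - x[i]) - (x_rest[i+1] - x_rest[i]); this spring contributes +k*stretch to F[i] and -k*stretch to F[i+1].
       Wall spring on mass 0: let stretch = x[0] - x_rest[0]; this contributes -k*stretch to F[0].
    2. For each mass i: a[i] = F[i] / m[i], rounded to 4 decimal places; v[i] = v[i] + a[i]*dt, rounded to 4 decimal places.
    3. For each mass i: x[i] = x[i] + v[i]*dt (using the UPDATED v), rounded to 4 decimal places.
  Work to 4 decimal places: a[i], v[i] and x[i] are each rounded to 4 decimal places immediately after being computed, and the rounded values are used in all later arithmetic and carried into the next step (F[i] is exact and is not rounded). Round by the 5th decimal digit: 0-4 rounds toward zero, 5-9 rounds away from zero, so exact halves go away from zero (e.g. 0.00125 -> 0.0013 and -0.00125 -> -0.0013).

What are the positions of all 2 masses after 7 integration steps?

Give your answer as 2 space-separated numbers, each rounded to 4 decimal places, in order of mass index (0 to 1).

Step 0: x=[3.0000 12.0000] v=[0.0000 2.0000]
Step 1: x=[4.5000 12.0000] v=[6.0000 0.0000]
Step 2: x=[6.7500 11.6875] v=[9.0000 -1.2500]
Step 3: x=[8.5469 11.3828] v=[7.1875 -1.2188]
Step 4: x=[8.9160 11.3486] v=[1.4765 -0.1368]
Step 5: x=[7.6643 11.6353] v=[-5.0069 1.1469]
Step 6: x=[5.4893 12.0507] v=[-8.7002 1.6614]
Step 7: x=[3.5823 12.2709] v=[-7.6281 0.8807]

Answer: 3.5823 12.2709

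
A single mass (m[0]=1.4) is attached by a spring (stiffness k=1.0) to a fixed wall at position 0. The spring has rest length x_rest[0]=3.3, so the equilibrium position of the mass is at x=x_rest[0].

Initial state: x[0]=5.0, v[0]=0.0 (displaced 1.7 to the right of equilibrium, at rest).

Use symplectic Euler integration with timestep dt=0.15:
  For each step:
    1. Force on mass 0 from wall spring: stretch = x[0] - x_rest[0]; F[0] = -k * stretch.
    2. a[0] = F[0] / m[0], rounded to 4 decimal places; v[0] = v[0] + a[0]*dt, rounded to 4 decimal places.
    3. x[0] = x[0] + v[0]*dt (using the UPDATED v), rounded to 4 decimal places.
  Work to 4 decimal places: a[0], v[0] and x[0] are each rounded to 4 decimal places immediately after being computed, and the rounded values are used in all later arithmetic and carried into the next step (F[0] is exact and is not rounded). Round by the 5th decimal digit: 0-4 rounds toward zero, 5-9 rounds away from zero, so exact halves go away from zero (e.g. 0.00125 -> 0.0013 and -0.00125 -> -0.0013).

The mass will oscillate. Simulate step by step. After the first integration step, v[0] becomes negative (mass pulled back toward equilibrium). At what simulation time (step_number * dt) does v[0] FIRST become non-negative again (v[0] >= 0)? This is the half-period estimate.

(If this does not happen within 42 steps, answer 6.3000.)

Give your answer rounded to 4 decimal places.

Step 0: x=[5.0000] v=[0.0000]
Step 1: x=[4.9727] v=[-0.1821]
Step 2: x=[4.9185] v=[-0.3613]
Step 3: x=[4.8383] v=[-0.5347]
Step 4: x=[4.7334] v=[-0.6995]
Step 5: x=[4.6054] v=[-0.8531]
Step 6: x=[4.4565] v=[-0.9930]
Step 7: x=[4.2890] v=[-1.1169]
Step 8: x=[4.1056] v=[-1.2229]
Step 9: x=[3.9092] v=[-1.3092]
Step 10: x=[3.7030] v=[-1.3745]
Step 11: x=[3.4903] v=[-1.4177]
Step 12: x=[3.2746] v=[-1.4381]
Step 13: x=[3.0593] v=[-1.4354]
Step 14: x=[2.8479] v=[-1.4096]
Step 15: x=[2.6437] v=[-1.3612]
Step 16: x=[2.4501] v=[-1.2909]
Step 17: x=[2.2701] v=[-1.1998]
Step 18: x=[2.1067] v=[-1.0895]
Step 19: x=[1.9625] v=[-0.9616]
Step 20: x=[1.8398] v=[-0.8183]
Step 21: x=[1.7405] v=[-0.6619]
Step 22: x=[1.6663] v=[-0.4948]
Step 23: x=[1.6183] v=[-0.3198]
Step 24: x=[1.5974] v=[-0.1396]
Step 25: x=[1.6038] v=[0.0428]
First v>=0 after going negative at step 25, time=3.7500

Answer: 3.7500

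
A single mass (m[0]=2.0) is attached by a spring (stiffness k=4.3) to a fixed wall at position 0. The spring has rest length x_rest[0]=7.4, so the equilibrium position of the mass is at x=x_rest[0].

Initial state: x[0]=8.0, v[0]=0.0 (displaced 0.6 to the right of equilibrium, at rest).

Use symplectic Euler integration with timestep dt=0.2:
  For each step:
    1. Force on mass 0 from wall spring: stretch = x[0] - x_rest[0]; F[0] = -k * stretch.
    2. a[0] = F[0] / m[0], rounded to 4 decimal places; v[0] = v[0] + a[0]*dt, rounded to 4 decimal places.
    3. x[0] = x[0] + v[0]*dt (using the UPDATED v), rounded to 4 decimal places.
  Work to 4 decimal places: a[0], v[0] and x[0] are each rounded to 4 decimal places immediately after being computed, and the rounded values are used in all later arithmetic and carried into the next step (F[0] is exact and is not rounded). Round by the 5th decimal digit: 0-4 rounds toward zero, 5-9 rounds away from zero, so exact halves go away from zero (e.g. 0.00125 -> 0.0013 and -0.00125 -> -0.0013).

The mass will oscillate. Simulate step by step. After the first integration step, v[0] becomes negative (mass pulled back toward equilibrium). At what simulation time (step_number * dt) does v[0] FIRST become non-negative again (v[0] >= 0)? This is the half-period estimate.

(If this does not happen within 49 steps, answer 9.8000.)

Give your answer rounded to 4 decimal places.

Answer: 2.2000

Derivation:
Step 0: x=[8.0000] v=[0.0000]
Step 1: x=[7.9484] v=[-0.2580]
Step 2: x=[7.8496] v=[-0.4938]
Step 3: x=[7.7122] v=[-0.6871]
Step 4: x=[7.5479] v=[-0.8213]
Step 5: x=[7.3709] v=[-0.8849]
Step 6: x=[7.1964] v=[-0.8724]
Step 7: x=[7.0394] v=[-0.7849]
Step 8: x=[6.9134] v=[-0.6298]
Step 9: x=[6.8293] v=[-0.4206]
Step 10: x=[6.7943] v=[-0.1752]
Step 11: x=[6.8114] v=[0.0853]
First v>=0 after going negative at step 11, time=2.2000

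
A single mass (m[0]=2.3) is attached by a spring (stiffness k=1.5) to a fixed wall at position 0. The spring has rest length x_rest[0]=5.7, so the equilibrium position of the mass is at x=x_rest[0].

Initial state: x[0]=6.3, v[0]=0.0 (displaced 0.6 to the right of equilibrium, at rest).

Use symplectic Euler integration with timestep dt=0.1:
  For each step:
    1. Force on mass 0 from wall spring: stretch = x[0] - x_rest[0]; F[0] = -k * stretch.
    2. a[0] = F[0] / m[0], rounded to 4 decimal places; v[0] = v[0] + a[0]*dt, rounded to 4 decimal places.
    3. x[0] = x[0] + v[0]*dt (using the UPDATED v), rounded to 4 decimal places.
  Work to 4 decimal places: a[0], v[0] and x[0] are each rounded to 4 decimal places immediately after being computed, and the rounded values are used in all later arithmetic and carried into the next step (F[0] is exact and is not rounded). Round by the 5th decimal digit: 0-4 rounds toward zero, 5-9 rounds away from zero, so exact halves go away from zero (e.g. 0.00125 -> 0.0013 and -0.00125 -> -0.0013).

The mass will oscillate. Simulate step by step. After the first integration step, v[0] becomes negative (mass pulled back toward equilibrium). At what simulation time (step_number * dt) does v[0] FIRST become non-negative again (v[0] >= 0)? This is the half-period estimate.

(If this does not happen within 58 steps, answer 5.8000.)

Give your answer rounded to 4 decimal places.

Answer: 3.9000

Derivation:
Step 0: x=[6.3000] v=[0.0000]
Step 1: x=[6.2961] v=[-0.0391]
Step 2: x=[6.2883] v=[-0.0780]
Step 3: x=[6.2767] v=[-0.1164]
Step 4: x=[6.2613] v=[-0.1540]
Step 5: x=[6.2422] v=[-0.1906]
Step 6: x=[6.2196] v=[-0.2260]
Step 7: x=[6.1936] v=[-0.2599]
Step 8: x=[6.1644] v=[-0.2921]
Step 9: x=[6.1322] v=[-0.3224]
Step 10: x=[6.0971] v=[-0.3506]
Step 11: x=[6.0595] v=[-0.3765]
Step 12: x=[6.0195] v=[-0.4000]
Step 13: x=[5.9774] v=[-0.4208]
Step 14: x=[5.9335] v=[-0.4389]
Step 15: x=[5.8881] v=[-0.4541]
Step 16: x=[5.8415] v=[-0.4664]
Step 17: x=[5.7939] v=[-0.4756]
Step 18: x=[5.7457] v=[-0.4817]
Step 19: x=[5.6972] v=[-0.4847]
Step 20: x=[5.6488] v=[-0.4845]
Step 21: x=[5.6007] v=[-0.4812]
Step 22: x=[5.5532] v=[-0.4747]
Step 23: x=[5.5067] v=[-0.4651]
Step 24: x=[5.4615] v=[-0.4525]
Step 25: x=[5.4178] v=[-0.4370]
Step 26: x=[5.3759] v=[-0.4186]
Step 27: x=[5.3362] v=[-0.3975]
Step 28: x=[5.2988] v=[-0.3738]
Step 29: x=[5.2640] v=[-0.3476]
Step 30: x=[5.2321] v=[-0.3192]
Step 31: x=[5.2032] v=[-0.2887]
Step 32: x=[5.1776] v=[-0.2563]
Step 33: x=[5.1554] v=[-0.2222]
Step 34: x=[5.1367] v=[-0.1867]
Step 35: x=[5.1217] v=[-0.1500]
Step 36: x=[5.1105] v=[-0.1123]
Step 37: x=[5.1031] v=[-0.0739]
Step 38: x=[5.0996] v=[-0.0350]
Step 39: x=[5.1000] v=[0.0042]
First v>=0 after going negative at step 39, time=3.9000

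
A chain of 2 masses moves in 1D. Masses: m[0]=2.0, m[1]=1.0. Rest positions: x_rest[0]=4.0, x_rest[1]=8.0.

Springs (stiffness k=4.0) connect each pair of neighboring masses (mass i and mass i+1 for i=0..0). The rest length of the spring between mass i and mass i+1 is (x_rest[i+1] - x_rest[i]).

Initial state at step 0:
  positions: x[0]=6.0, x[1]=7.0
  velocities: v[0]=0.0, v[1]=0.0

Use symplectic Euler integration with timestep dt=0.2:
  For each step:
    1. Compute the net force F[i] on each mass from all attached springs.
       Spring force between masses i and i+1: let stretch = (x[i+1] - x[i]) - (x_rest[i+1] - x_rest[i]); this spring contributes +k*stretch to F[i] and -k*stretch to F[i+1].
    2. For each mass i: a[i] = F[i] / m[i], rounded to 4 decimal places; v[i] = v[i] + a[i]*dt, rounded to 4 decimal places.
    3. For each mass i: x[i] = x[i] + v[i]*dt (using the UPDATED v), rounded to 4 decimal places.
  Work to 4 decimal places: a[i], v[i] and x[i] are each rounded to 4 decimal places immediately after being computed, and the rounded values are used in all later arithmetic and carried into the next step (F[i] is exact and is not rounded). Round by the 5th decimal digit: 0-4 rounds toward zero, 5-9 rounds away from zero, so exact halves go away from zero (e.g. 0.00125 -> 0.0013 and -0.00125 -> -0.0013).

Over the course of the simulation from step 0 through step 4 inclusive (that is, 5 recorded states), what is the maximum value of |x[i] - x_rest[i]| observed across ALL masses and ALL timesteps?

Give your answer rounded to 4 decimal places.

Answer: 2.2589

Derivation:
Step 0: x=[6.0000 7.0000] v=[0.0000 0.0000]
Step 1: x=[5.7600 7.4800] v=[-1.2000 2.4000]
Step 2: x=[5.3376 8.3248] v=[-2.1120 4.2240]
Step 3: x=[4.8342 9.3316] v=[-2.5171 5.0342]
Step 4: x=[4.3706 10.2589] v=[-2.3181 4.6363]
Max displacement = 2.2589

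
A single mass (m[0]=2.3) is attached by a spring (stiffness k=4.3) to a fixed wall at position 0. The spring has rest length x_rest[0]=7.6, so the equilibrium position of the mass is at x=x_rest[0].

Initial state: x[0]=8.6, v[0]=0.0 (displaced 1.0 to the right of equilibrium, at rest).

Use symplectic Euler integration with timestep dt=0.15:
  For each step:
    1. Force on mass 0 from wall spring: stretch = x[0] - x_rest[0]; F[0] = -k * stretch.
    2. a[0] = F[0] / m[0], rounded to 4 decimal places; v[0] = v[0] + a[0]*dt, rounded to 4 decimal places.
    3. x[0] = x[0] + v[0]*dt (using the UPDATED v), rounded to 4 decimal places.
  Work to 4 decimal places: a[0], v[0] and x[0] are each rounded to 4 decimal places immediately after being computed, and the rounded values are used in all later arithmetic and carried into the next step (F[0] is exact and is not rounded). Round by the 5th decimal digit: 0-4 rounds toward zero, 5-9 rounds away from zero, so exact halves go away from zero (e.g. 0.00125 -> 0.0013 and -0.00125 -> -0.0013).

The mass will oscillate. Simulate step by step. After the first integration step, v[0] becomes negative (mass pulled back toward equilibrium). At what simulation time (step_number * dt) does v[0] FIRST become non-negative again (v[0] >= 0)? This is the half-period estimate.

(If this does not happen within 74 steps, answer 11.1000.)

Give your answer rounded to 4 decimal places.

Answer: 2.4000

Derivation:
Step 0: x=[8.6000] v=[0.0000]
Step 1: x=[8.5579] v=[-0.2804]
Step 2: x=[8.4756] v=[-0.5490]
Step 3: x=[8.3564] v=[-0.7946]
Step 4: x=[8.2054] v=[-1.0067]
Step 5: x=[8.0289] v=[-1.1765]
Step 6: x=[7.8344] v=[-1.2968]
Step 7: x=[7.6300] v=[-1.3625]
Step 8: x=[7.4244] v=[-1.3709]
Step 9: x=[7.2261] v=[-1.3217]
Step 10: x=[7.0436] v=[-1.2169]
Step 11: x=[6.8845] v=[-1.0609]
Step 12: x=[6.7555] v=[-0.8602]
Step 13: x=[6.6620] v=[-0.6234]
Step 14: x=[6.6080] v=[-0.3603]
Step 15: x=[6.5957] v=[-0.0821]
Step 16: x=[6.6256] v=[0.1995]
First v>=0 after going negative at step 16, time=2.4000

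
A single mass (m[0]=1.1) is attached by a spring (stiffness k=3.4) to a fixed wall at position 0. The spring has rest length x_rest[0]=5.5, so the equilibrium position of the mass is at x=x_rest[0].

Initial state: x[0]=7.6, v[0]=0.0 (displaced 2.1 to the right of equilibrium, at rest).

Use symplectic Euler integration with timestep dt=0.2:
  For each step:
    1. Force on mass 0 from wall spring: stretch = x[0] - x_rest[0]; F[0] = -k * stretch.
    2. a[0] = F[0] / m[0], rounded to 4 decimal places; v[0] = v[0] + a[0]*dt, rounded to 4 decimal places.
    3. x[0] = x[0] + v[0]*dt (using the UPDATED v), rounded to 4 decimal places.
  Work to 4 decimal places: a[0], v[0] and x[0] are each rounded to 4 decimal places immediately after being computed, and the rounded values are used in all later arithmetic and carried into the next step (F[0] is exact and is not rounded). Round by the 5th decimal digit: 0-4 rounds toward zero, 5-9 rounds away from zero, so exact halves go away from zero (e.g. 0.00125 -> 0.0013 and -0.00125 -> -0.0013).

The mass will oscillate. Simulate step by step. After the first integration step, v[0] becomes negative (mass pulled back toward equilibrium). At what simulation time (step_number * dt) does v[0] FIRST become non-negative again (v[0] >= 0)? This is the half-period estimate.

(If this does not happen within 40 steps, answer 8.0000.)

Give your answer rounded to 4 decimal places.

Answer: 1.8000

Derivation:
Step 0: x=[7.6000] v=[0.0000]
Step 1: x=[7.3404] v=[-1.2982]
Step 2: x=[6.8532] v=[-2.4359]
Step 3: x=[6.1987] v=[-3.2724]
Step 4: x=[5.4578] v=[-3.7043]
Step 5: x=[4.7222] v=[-3.6782]
Step 6: x=[4.0827] v=[-3.1974]
Step 7: x=[3.6184] v=[-2.3213]
Step 8: x=[3.3868] v=[-1.1581]
Step 9: x=[3.4164] v=[0.1482]
First v>=0 after going negative at step 9, time=1.8000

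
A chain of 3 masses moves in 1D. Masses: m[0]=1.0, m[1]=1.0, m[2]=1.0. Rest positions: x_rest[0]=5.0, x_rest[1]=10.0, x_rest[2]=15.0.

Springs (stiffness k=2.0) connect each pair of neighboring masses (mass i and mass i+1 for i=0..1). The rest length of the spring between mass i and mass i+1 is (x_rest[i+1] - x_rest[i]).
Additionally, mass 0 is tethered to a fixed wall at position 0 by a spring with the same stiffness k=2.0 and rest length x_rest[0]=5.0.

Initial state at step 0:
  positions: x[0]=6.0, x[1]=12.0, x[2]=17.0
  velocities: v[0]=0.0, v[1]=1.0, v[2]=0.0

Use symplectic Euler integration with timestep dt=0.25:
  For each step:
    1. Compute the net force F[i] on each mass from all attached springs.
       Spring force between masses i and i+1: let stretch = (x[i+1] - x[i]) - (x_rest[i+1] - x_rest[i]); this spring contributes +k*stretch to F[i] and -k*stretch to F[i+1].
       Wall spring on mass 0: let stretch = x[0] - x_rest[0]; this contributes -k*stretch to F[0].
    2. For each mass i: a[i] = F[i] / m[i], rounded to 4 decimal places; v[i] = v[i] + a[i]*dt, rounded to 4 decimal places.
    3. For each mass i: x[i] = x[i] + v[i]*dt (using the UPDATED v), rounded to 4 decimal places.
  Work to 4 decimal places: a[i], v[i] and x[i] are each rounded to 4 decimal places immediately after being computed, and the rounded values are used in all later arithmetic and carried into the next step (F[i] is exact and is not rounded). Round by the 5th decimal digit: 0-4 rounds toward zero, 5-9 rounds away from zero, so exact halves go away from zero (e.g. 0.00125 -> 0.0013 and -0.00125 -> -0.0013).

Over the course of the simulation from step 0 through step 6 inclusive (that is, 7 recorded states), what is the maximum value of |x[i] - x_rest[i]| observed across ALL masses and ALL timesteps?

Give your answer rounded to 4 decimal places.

Answer: 2.1250

Derivation:
Step 0: x=[6.0000 12.0000 17.0000] v=[0.0000 1.0000 0.0000]
Step 1: x=[6.0000 12.1250 17.0000] v=[0.0000 0.5000 0.0000]
Step 2: x=[6.0156 12.0938 17.0156] v=[0.0625 -0.1250 0.0625]
Step 3: x=[6.0391 11.9180 17.0410] v=[0.0938 -0.7032 0.1016]
Step 4: x=[6.0425 11.6477 17.0510] v=[0.0137 -1.0812 0.0401]
Step 5: x=[5.9913 11.3522 17.0106] v=[-0.2050 -1.1822 -0.1616]
Step 6: x=[5.8613 11.0938 16.8879] v=[-0.5202 -1.0335 -0.4908]
Max displacement = 2.1250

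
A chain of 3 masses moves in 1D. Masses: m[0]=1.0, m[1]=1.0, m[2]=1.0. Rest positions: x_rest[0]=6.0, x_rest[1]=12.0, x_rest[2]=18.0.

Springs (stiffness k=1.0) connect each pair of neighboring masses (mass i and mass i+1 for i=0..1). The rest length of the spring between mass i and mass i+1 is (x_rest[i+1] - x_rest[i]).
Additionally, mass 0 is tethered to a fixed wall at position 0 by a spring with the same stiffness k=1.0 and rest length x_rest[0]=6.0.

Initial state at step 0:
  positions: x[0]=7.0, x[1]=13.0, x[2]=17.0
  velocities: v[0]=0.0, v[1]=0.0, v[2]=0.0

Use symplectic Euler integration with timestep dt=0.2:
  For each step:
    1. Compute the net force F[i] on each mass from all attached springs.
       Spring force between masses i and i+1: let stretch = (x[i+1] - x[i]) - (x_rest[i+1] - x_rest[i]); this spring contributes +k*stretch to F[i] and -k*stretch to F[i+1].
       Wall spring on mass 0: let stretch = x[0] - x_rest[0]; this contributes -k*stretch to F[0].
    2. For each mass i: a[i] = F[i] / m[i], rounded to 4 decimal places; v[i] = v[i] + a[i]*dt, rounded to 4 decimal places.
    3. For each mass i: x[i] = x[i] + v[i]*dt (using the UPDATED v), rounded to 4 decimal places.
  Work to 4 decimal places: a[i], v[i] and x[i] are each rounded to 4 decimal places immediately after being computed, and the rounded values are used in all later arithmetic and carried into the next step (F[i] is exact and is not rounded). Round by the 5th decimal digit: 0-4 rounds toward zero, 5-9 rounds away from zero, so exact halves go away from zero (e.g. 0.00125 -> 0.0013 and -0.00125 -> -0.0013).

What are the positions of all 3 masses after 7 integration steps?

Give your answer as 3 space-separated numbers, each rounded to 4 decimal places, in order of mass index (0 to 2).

Answer: 5.9376 11.5967 18.5453

Derivation:
Step 0: x=[7.0000 13.0000 17.0000] v=[0.0000 0.0000 0.0000]
Step 1: x=[6.9600 12.9200 17.0800] v=[-0.2000 -0.4000 0.4000]
Step 2: x=[6.8800 12.7680 17.2336] v=[-0.4000 -0.7600 0.7680]
Step 3: x=[6.7603 12.5591 17.4486] v=[-0.5984 -1.0445 1.0749]
Step 4: x=[6.6022 12.3138 17.7080] v=[-0.7907 -1.2264 1.2970]
Step 5: x=[6.4084 12.0558 17.9916] v=[-0.9688 -1.2899 1.4182]
Step 6: x=[6.1842 11.8094 18.2778] v=[-1.1210 -1.2322 1.4310]
Step 7: x=[5.9376 11.5967 18.5453] v=[-1.2328 -1.0636 1.3373]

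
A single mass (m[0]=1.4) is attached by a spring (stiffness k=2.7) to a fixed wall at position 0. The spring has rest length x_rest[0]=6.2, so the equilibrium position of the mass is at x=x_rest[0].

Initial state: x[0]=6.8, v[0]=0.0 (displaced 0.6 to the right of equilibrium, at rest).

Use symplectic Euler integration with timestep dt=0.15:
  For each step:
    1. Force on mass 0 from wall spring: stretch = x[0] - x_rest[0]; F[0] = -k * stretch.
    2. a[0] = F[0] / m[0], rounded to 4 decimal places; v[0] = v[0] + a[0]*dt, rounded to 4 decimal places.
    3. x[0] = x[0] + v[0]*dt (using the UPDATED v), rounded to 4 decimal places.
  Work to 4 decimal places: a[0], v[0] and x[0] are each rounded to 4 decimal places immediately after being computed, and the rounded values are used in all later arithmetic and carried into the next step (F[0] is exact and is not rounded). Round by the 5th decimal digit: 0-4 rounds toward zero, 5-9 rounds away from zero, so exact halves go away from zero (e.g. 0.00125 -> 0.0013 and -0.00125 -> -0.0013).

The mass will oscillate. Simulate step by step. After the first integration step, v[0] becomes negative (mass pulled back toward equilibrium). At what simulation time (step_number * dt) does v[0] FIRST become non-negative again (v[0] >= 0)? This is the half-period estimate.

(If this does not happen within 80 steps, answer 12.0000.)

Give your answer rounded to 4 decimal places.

Answer: 2.4000

Derivation:
Step 0: x=[6.8000] v=[0.0000]
Step 1: x=[6.7740] v=[-0.1736]
Step 2: x=[6.7230] v=[-0.3397]
Step 3: x=[6.6494] v=[-0.4910]
Step 4: x=[6.5563] v=[-0.6210]
Step 5: x=[6.4477] v=[-0.7241]
Step 6: x=[6.3283] v=[-0.7958]
Step 7: x=[6.2034] v=[-0.8329]
Step 8: x=[6.0783] v=[-0.8339]
Step 9: x=[5.9585] v=[-0.7987]
Step 10: x=[5.8492] v=[-0.7288]
Step 11: x=[5.7551] v=[-0.6273]
Step 12: x=[5.6803] v=[-0.4986]
Step 13: x=[5.6281] v=[-0.3483]
Step 14: x=[5.6007] v=[-0.1829]
Step 15: x=[5.5993] v=[-0.0095]
Step 16: x=[5.6239] v=[0.1643]
First v>=0 after going negative at step 16, time=2.4000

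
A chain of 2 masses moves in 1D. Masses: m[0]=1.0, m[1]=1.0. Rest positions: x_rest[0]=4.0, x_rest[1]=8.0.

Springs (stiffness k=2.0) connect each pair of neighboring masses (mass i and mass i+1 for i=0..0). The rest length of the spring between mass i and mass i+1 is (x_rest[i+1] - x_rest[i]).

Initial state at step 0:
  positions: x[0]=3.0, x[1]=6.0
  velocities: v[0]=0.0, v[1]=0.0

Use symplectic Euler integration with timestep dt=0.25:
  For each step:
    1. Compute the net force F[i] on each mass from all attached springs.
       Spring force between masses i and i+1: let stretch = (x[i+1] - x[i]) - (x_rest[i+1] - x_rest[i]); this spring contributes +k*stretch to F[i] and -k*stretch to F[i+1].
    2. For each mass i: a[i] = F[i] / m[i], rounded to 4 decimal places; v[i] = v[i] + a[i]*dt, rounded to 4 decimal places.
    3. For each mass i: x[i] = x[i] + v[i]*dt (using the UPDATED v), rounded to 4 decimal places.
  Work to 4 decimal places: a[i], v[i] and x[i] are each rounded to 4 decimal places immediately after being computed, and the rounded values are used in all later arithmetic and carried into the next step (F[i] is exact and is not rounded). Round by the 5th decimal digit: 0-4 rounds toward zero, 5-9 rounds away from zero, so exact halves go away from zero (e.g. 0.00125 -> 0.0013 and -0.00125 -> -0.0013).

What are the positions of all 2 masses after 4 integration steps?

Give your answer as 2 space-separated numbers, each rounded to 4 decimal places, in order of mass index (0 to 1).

Answer: 2.1661 6.8341

Derivation:
Step 0: x=[3.0000 6.0000] v=[0.0000 0.0000]
Step 1: x=[2.8750 6.1250] v=[-0.5000 0.5000]
Step 2: x=[2.6563 6.3438] v=[-0.8750 0.8750]
Step 3: x=[2.3985 6.6016] v=[-1.0313 1.0313]
Step 4: x=[2.1661 6.8341] v=[-0.9298 0.9298]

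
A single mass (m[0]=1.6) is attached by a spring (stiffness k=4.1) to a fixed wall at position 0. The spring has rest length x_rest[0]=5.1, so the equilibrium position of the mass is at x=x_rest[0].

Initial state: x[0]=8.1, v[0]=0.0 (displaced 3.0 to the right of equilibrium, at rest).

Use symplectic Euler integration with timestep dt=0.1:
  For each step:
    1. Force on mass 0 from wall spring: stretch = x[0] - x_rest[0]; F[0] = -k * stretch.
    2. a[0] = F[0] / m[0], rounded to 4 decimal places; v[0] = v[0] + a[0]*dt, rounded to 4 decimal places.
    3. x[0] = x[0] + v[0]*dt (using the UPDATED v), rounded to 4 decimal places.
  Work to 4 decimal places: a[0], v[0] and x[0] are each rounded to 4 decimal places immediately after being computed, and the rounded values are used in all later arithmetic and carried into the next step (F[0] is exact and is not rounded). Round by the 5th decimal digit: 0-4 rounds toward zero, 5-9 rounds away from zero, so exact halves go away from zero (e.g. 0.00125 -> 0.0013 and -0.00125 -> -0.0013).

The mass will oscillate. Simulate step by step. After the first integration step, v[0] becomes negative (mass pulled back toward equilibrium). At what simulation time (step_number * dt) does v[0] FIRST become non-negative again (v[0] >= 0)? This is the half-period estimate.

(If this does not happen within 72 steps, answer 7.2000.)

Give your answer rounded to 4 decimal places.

Answer: 2.0000

Derivation:
Step 0: x=[8.1000] v=[0.0000]
Step 1: x=[8.0231] v=[-0.7688]
Step 2: x=[7.8713] v=[-1.5178]
Step 3: x=[7.6485] v=[-2.2280]
Step 4: x=[7.3604] v=[-2.8811]
Step 5: x=[7.0144] v=[-3.4603]
Step 6: x=[6.6193] v=[-3.9509]
Step 7: x=[6.1853] v=[-4.3402]
Step 8: x=[5.7235] v=[-4.6183]
Step 9: x=[5.2457] v=[-4.7781]
Step 10: x=[4.7642] v=[-4.8154]
Step 11: x=[4.2913] v=[-4.7294]
Step 12: x=[3.8391] v=[-4.5222]
Step 13: x=[3.4192] v=[-4.1991]
Step 14: x=[3.0424] v=[-3.7684]
Step 15: x=[2.7183] v=[-3.2411]
Step 16: x=[2.4552] v=[-2.6308]
Step 17: x=[2.2599] v=[-1.9531]
Step 18: x=[2.1374] v=[-1.2253]
Step 19: x=[2.0908] v=[-0.4661]
Step 20: x=[2.1213] v=[0.3050]
First v>=0 after going negative at step 20, time=2.0000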